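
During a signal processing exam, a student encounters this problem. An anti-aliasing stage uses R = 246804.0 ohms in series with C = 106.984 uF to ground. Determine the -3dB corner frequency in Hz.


Cutoff frequency of a first-order RC filter:
fc = 1 / (2 * pi * R * C)
C = 106.984 uF = 0.000106984 F
fc = 1 / (2 * pi * 246804.0 * 0.000106984)
   = 1 / 165.90172207692
   = 0.006028 Hz

0.006028 Hz


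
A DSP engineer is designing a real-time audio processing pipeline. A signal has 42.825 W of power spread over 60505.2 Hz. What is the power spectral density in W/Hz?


Power spectral density:
PSD = P / BW
    = 42.825 / 60505.2
    = 0.00070779 W/Hz

0.00070779 W/Hz


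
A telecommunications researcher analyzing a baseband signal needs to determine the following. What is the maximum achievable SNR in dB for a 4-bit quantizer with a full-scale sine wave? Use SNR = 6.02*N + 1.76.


Theoretical SNR for a full-scale sinusoid:
SNR = 6.02 * N + 1.76
    = 6.02 * 4 + 1.76
    = 24.08 + 1.76
    = 25.84 dB

25.84 dB


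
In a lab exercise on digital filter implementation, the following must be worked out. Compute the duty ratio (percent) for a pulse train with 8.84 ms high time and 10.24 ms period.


Duty cycle as a percentage:
DC = (t_on / T) * 100
   = (8.84 / 10.24) * 100
   = 0.863281 * 100
   = 86.33 %

86.33 %


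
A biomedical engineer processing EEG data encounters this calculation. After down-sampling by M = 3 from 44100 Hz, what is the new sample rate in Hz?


Decimation reduces the sample rate:
fs_out = fs_in / M
       = 44100 / 3
       = 14700.0 Hz

14700.0 Hz


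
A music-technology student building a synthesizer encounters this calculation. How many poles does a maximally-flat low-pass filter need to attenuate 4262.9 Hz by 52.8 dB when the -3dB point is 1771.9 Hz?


Butterworth filter order formula:
n = log10(10^(A/10) - 1) / (2 * log10(f_stop/f_pass))
10^(52.8/10) - 1 = 190545.0718
f_stop/f_pass = 4262.9 / 1771.9 = 2.4058
n = 6.9243 -> ceil = 7

7


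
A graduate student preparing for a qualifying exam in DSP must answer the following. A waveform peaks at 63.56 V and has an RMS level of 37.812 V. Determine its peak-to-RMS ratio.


Crest factor is the ratio of peak to RMS:
CF = V_peak / V_rms
   = 63.56 / 37.812
   = 1.6809

1.6809


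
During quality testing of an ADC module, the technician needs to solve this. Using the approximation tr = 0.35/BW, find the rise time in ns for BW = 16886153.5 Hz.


Rise time from bandwidth relationship:
tr = 0.35 / BW
   = 0.35 / 16886153.5
   = 2.072704124e-08 s
   = 20.727 ns

20.727 ns


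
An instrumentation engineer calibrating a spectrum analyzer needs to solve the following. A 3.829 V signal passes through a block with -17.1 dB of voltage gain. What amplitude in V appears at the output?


Output voltage from dB gain:
V_out = V_in * 10^(gain_dB / 20)
      = 3.829 * 10^(-17.1 / 20)
      = 3.829 * 0.139637
      = 0.5347 V

0.5347 V


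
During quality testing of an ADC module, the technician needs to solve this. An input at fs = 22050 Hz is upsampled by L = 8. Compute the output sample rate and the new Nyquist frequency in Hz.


Step 1 — output sample rate after interpolation by L:
fs_out = L * fs_in = 8 * 22050 = 176400 Hz

Step 2 — Nyquist frequency of the output stream:
f_Nyq = fs_out / 2 = 176400 / 2 = 88200.0 Hz

fs_out = 176400 Hz; f_Nyquist = 88200.0 Hz


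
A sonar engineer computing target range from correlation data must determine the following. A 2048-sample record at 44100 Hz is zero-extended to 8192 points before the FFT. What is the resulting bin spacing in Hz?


Frequency resolution after zero-padding:
N_padded = 2048 * 4 = 8192
df = fs / N_padded
   = 44100 / 8192
   = 5.3833 Hz

5.3833 Hz


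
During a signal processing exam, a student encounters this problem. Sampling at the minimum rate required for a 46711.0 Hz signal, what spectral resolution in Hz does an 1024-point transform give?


Step 1 — Nyquist sampling rate:
fs = 2 * fmax = 2 * 46711.0 = 93422.0 Hz

Step 2 — DFT bin spacing:
df = fs / N = 93422.0 / 1024 = 91.2324 Hz

91.2324 Hz


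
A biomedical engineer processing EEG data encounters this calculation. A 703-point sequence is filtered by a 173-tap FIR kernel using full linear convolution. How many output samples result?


Linear convolution output length:
L = N + M - 1
  = 703 + 173 - 1
  = 875 samples

875


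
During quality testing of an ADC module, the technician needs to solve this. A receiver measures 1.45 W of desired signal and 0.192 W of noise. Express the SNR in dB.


SNR in decibels:
SNR = 10 * log10(Ps / Pn)
    = 10 * log10(1.45 / 0.192)
    = 10 * log10(7.5521)
    = 10 * 0.8781
    = 8.78 dB

8.78 dB


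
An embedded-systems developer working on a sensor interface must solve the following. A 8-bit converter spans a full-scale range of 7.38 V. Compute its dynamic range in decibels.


Dynamic range from full-scale to LSB:
V_min = V_max / 2^bits = 7.38 / 2^8
DR = 20 * log10(V_max / V_min)
   = 20 * log10(2^8)
   = 20 * 8 * log10(2)
   = 48.16 dB

48.16 dB


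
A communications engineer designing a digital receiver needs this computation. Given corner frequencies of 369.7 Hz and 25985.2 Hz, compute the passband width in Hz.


Bandwidth is the difference of -3dB frequencies:
BW = f_high - f_low
   = 25985.2 - 369.7
   = 25615.5 Hz

25615.5 Hz


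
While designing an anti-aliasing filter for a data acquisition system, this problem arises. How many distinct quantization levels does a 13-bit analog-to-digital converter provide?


Number of quantization levels = 2^N
= 2^13
= 8192

8192


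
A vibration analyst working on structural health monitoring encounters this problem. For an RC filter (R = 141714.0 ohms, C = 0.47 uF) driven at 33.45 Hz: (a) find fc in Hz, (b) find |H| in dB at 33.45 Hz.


Step 1 — cutoff frequency:
fc = 1 / (2*pi*R*C)
C = 0.47 uF = 4.7e-07 F
fc = 1 / (2*pi*141714.0*4.7e-07)
   = 2.38951 Hz

Step 2 — magnitude at f = 33.45 Hz:
|H(f)| = 1 / sqrt(1 + (f/fc)^2)
f/fc = 33.45 / 2.38951 = 13.998686
|H| = 1 / sqrt(1 + 195.96321) = 0.0712537
|H|_dB = 20*log10(0.0712537) = -22.94 dB

fc = 2.38951 Hz; |H(33.45 Hz)| = -22.94 dB


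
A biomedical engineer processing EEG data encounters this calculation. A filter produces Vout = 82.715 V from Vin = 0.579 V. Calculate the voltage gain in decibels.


Voltage gain in dB:
G = 20 * log10(Vout / Vin)
  = 20 * log10(82.715 / 0.579)
  = 20 * log10(142.858377)
  = 20 * 2.154906
  = 43.1 dB

43.1 dB


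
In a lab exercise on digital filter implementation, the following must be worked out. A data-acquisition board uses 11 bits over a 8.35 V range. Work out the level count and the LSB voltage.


Step 1 — number of quantization levels:
L = 2^N = 2^11 = 2048

Step 2 — LSB step size:
delta = Vfs / L
      = 8.35 / 2048
      = 0.00407715 V

Levels = 2048; step size = 0.00407715 V


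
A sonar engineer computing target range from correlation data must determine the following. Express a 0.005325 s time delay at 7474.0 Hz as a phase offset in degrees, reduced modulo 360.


Phase shift from frequency and time delay:
phi = 360 * f * t_delay
    = 360 * 7474.0 * 0.005325
    = 14327.66 degrees
    mod 360 = 287.66 degrees

287.66 degrees


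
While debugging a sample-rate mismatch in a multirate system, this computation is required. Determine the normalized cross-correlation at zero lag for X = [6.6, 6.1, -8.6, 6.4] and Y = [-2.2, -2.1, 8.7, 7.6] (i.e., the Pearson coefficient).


Pearson correlation coefficient (population):
r = cov(X,Y) / (std(X) * std(Y))
Mean X = 2.625, Mean Y = 3.0
Cov(X,Y) = -21.2525
Std(X) = 6.483199, Std(Y) = 5.164785
r = -0.6347

-0.6347


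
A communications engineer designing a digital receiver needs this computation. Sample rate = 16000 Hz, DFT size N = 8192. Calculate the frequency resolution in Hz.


DFT frequency resolution:
df = fs / N
   = 16000 / 8192
   = 1.9531 Hz

1.9531 Hz


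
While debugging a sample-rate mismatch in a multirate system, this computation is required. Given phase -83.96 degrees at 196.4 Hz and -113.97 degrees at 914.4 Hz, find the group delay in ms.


Group delay from phase difference:
tau = -d(phi)/d(omega)
d(phi) = -30.01 deg = -0.523773 rad
d(omega) = 2*pi*(914.4 - 196.4) = 4511.3271 rad/s
tau = -(-0.523773) / 4511.3271
    = 0.1161 ms

0.1161 ms


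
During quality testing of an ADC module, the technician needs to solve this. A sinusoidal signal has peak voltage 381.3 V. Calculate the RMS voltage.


RMS voltage for a sinusoidal waveform:
V_rms = V_peak / sqrt(2)
      = 381.3 / 1.414214
      = 269.62 V

269.62 V


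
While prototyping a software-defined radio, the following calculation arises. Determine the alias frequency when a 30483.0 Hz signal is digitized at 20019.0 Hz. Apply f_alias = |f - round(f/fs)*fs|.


Compute the nearest integer multiple of fs to the signal:
n = round(30483.0 / 20019.0) = 2
f_alias = |30483.0 - 2 * 20019.0|
        = |30483.0 - 40038.0|
        = 9555.0 Hz

9555.0


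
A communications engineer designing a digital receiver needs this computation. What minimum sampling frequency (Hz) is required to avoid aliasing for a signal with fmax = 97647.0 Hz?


The Nyquist rate is twice the maximum frequency component.
fs_min = 2 * fmax
      = 2 * 97647.0
      = 195294.0 Hz

195294.0


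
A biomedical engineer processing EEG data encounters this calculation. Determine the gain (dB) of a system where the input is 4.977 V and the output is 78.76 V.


Voltage gain in dB:
G = 20 * log10(Vout / Vin)
  = 20 * log10(78.76 / 4.977)
  = 20 * log10(15.824794)
  = 20 * 1.199338
  = 23.99 dB

23.99 dB


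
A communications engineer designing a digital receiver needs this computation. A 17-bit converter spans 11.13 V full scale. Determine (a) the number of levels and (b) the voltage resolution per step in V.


Step 1 — number of quantization levels:
L = 2^N = 2^17 = 131072

Step 2 — LSB step size:
delta = Vfs / L
      = 11.13 / 131072
      = 8.492e-05 V

Levels = 131072; step size = 8.492e-05 V


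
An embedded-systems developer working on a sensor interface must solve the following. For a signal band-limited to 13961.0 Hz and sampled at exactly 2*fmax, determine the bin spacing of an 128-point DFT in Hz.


Step 1 — Nyquist sampling rate:
fs = 2 * fmax = 2 * 13961.0 = 27922.0 Hz

Step 2 — DFT bin spacing:
df = fs / N = 27922.0 / 128 = 218.1406 Hz

218.1406 Hz


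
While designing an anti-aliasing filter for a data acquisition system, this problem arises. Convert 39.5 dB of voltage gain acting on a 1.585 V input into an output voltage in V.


Output voltage from dB gain:
V_out = V_in * 10^(gain_dB / 20)
      = 1.585 * 10^(39.5 / 20)
      = 1.585 * 94.406088
      = 149.6336 V

149.6336 V


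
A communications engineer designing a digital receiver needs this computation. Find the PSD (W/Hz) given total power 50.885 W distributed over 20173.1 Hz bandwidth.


Power spectral density:
PSD = P / BW
    = 50.885 / 20173.1
    = 0.00252242 W/Hz

0.00252242 W/Hz


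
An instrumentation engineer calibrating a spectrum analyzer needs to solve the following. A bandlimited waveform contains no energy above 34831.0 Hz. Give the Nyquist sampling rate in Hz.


The Nyquist rate is twice the maximum frequency component.
fs_min = 2 * fmax
      = 2 * 34831.0
      = 69662.0 Hz

69662.0


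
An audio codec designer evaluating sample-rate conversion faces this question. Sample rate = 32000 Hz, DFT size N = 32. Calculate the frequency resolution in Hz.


DFT frequency resolution:
df = fs / N
   = 32000 / 32
   = 1000.0 Hz

1000.0 Hz


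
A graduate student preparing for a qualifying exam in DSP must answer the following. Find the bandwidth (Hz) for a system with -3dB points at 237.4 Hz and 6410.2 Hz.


Bandwidth is the difference of -3dB frequencies:
BW = f_high - f_low
   = 6410.2 - 237.4
   = 6172.8 Hz

6172.8 Hz


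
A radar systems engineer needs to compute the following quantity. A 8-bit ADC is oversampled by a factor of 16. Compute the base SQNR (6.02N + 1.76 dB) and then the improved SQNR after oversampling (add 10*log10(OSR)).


Step 1 — baseline SQNR at Nyquist:
SQNR_base = 6.02*N + 1.76
          = 6.02*8 + 1.76
          = 49.92 dB

Step 2 — oversampling processing gain:
G = 10*log10(OSR) = 10*log10(16) = 12.04 dB

Step 3 — total:
SQNR_total = 49.92 + 12.04 = 61.96 dB

Base SQNR = 49.92 dB; oversampled SQNR = 61.96 dB


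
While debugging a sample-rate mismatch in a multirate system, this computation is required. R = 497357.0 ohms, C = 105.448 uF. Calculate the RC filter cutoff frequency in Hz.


Cutoff frequency of a first-order RC filter:
fc = 1 / (2 * pi * R * C)
C = 105.448 uF = 0.000105448 F
fc = 1 / (2 * pi * 497357.0 * 0.000105448)
   = 1 / 329.52354427169
   = 0.003035 Hz

0.003035 Hz


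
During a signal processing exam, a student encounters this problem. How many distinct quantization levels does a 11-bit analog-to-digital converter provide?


Number of quantization levels = 2^N
= 2^11
= 2048

2048


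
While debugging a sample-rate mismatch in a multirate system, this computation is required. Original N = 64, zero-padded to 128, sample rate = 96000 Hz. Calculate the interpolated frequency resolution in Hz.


Frequency resolution after zero-padding:
N_padded = 64 * 2 = 128
df = fs / N_padded
   = 96000 / 128
   = 750.0 Hz

750.0 Hz


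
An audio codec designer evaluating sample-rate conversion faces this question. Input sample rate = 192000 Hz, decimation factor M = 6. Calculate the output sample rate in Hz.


Decimation reduces the sample rate:
fs_out = fs_in / M
       = 192000 / 6
       = 32000.0 Hz

32000.0 Hz


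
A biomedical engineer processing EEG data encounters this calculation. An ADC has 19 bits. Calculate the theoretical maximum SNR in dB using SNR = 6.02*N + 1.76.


Theoretical SNR for a full-scale sinusoid:
SNR = 6.02 * N + 1.76
    = 6.02 * 19 + 1.76
    = 114.38 + 1.76
    = 116.14 dB

116.14 dB


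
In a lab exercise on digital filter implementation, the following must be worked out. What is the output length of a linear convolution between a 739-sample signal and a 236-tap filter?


Linear convolution output length:
L = N + M - 1
  = 739 + 236 - 1
  = 974 samples

974


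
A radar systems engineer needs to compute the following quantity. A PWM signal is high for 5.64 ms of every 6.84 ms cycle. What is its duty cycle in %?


Duty cycle as a percentage:
DC = (t_on / T) * 100
   = (5.64 / 6.84) * 100
   = 0.824561 * 100
   = 82.46 %

82.46 %


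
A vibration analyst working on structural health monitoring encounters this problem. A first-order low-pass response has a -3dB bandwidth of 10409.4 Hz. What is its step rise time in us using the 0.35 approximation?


Rise time from bandwidth relationship:
tr = 0.35 / BW
   = 0.35 / 10409.4
   = 3.362345572e-05 s
   = 33.6235 us

33.6235 us


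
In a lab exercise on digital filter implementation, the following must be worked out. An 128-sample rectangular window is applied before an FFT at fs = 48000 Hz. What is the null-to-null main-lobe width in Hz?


Main lobe width for a rectangular window:
Width = 2 * fs / N
      = 2 * 48000 / 128
      = 96000 / 128
      = 750.0 Hz

750.0 Hz


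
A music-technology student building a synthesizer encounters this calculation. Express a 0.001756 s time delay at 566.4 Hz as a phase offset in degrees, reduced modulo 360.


Phase shift from frequency and time delay:
phi = 360 * f * t_delay
    = 360 * 566.4 * 0.001756
    = 358.06 degrees
    mod 360 = 358.06 degrees

358.06 degrees


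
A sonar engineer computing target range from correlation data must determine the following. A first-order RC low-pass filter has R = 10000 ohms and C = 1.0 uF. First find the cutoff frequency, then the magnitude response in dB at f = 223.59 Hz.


Step 1 — cutoff frequency:
fc = 1 / (2*pi*R*C)
C = 1.0 uF = 1e-06 F
fc = 1 / (2*pi*10000*1e-06)
   = 15.9155 Hz

Step 2 — magnitude at f = 223.59 Hz:
|H(f)| = 1 / sqrt(1 + (f/fc)^2)
f/fc = 223.59 / 15.9155 = 14.048569
|H| = 1 / sqrt(1 + 197.362291) = 0.071002
|H|_dB = 20*log10(0.071002) = -22.97 dB

fc = 15.9155 Hz; |H(223.59 Hz)| = -22.97 dB


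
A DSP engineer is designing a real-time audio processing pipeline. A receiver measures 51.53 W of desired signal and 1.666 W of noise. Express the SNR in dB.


SNR in decibels:
SNR = 10 * log10(Ps / Pn)
    = 10 * log10(51.53 / 1.666)
    = 10 * log10(30.9304)
    = 10 * 1.4904
    = 14.9 dB

14.9 dB


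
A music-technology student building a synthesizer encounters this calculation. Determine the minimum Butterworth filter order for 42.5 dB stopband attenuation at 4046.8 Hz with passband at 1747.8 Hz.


Butterworth filter order formula:
n = log10(10^(A/10) - 1) / (2 * log10(f_stop/f_pass))
10^(42.5/10) - 1 = 17781.7941
f_stop/f_pass = 4046.8 / 1747.8 = 2.3154
n = 5.828 -> ceil = 6

6


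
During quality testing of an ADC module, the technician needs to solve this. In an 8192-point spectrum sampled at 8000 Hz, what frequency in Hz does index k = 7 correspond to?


Frequency of DFT bin k:
f_k = k * fs / N
    = 7 * 8000 / 8192
    = 56000 / 8192
    = 6.836 Hz

6.836 Hz


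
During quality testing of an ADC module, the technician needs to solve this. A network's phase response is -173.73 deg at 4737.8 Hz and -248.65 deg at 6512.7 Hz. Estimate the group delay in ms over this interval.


Group delay from phase difference:
tau = -d(phi)/d(omega)
d(phi) = -74.92 deg = -1.307601 rad
d(omega) = 2*pi*(6512.7 - 4737.8) = 11152.0256 rad/s
tau = -(-1.307601) / 11152.0256
    = 0.1173 ms

0.1173 ms


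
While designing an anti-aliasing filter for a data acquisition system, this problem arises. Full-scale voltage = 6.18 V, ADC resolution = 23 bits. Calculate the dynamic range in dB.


Dynamic range from full-scale to LSB:
V_min = V_max / 2^bits = 6.18 / 2^23
DR = 20 * log10(V_max / V_min)
   = 20 * log10(2^23)
   = 20 * 23 * log10(2)
   = 138.47 dB

138.47 dB


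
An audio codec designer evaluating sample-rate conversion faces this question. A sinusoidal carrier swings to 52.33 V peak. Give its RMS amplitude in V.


RMS voltage for a sinusoidal waveform:
V_rms = V_peak / sqrt(2)
      = 52.33 / 1.414214
      = 37.003 V

37.003 V


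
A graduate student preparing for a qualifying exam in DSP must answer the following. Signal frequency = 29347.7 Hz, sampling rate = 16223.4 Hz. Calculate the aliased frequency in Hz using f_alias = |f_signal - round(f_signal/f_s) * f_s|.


Compute the nearest integer multiple of fs to the signal:
n = round(29347.7 / 16223.4) = 2
f_alias = |29347.7 - 2 * 16223.4|
        = |29347.7 - 32446.8|
        = 3099.1 Hz

3099.1


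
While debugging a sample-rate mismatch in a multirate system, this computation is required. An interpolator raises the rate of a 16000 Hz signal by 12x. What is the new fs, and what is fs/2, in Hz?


Step 1 — output sample rate after interpolation by L:
fs_out = L * fs_in = 12 * 16000 = 192000 Hz

Step 2 — Nyquist frequency of the output stream:
f_Nyq = fs_out / 2 = 192000 / 2 = 96000.0 Hz

fs_out = 192000 Hz; f_Nyquist = 96000.0 Hz


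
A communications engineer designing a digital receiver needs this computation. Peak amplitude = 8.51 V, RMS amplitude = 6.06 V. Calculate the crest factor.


Crest factor is the ratio of peak to RMS:
CF = V_peak / V_rms
   = 8.51 / 6.06
   = 1.4043

1.4043


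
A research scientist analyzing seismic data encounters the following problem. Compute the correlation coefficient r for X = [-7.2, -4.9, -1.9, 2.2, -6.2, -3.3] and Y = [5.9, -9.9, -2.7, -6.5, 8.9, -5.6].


Pearson correlation coefficient (population):
r = cov(X,Y) / (std(X) * std(Y))
Mean X = -3.55, Mean Y = -1.65
Cov(X,Y) = -12.4975
Std(X) = 3.109528, Std(Y) = 6.789637
r = -0.5919

-0.5919


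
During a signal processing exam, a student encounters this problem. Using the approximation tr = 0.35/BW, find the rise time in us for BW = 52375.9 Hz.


Rise time from bandwidth relationship:
tr = 0.35 / BW
   = 0.35 / 52375.9
   = 6.682462736e-06 s
   = 6.6825 us

6.6825 us


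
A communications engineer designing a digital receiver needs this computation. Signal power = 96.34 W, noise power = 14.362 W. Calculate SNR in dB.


SNR in decibels:
SNR = 10 * log10(Ps / Pn)
    = 10 * log10(96.34 / 14.362)
    = 10 * log10(6.708)
    = 10 * 0.8266
    = 8.27 dB

8.27 dB


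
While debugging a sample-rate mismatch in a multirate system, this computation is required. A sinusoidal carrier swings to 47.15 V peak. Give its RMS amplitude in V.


RMS voltage for a sinusoidal waveform:
V_rms = V_peak / sqrt(2)
      = 47.15 / 1.414214
      = 33.34 V

33.34 V


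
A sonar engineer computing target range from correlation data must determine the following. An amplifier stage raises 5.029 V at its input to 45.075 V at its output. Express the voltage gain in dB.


Voltage gain in dB:
G = 20 * log10(Vout / Vin)
  = 20 * log10(45.075 / 5.029)
  = 20 * log10(8.963015)
  = 20 * 0.952454
  = 19.05 dB

19.05 dB


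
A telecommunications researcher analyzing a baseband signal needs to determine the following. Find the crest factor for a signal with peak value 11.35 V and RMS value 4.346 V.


Crest factor is the ratio of peak to RMS:
CF = V_peak / V_rms
   = 11.35 / 4.346
   = 2.6116

2.6116


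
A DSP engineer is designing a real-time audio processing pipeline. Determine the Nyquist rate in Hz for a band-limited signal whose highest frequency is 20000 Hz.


The Nyquist rate is twice the maximum frequency component.
fs_min = 2 * fmax
      = 2 * 20000
      = 40000 Hz

40000


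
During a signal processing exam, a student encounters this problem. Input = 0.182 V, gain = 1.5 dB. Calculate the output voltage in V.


Output voltage from dB gain:
V_out = V_in * 10^(gain_dB / 20)
      = 0.182 * 10^(1.5 / 20)
      = 0.182 * 1.188502
      = 0.2163 V

0.2163 V


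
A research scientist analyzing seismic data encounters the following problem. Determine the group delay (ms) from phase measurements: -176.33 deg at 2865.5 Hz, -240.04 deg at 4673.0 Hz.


Group delay from phase difference:
tau = -d(phi)/d(omega)
d(phi) = -63.71 deg = -1.111949 rad
d(omega) = 2*pi*(4673.0 - 2865.5) = 11356.8574 rad/s
tau = -(-1.111949) / 11356.8574
    = 0.0979 ms

0.0979 ms


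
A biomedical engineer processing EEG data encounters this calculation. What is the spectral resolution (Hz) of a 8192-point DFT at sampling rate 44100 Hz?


DFT frequency resolution:
df = fs / N
   = 44100 / 8192
   = 5.3833 Hz

5.3833 Hz


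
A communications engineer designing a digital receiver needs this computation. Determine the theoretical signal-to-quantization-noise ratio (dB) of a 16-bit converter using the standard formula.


Theoretical SNR for a full-scale sinusoid:
SNR = 6.02 * N + 1.76
    = 6.02 * 16 + 1.76
    = 96.32 + 1.76
    = 98.08 dB

98.08 dB


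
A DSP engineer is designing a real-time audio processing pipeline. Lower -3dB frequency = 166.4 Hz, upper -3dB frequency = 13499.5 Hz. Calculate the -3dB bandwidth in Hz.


Bandwidth is the difference of -3dB frequencies:
BW = f_high - f_low
   = 13499.5 - 166.4
   = 13333.1 Hz

13333.1 Hz


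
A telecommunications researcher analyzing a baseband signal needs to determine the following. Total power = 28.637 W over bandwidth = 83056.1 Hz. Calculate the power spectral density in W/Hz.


Power spectral density:
PSD = P / BW
    = 28.637 / 83056.1
    = 0.00034479 W/Hz

0.00034479 W/Hz


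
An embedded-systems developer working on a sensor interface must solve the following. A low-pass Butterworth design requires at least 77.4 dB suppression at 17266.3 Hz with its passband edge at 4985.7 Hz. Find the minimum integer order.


Butterworth filter order formula:
n = log10(10^(A/10) - 1) / (2 * log10(f_stop/f_pass))
10^(77.4/10) - 1 = 54954086.3858
f_stop/f_pass = 17266.3 / 4985.7 = 3.4632
n = 7.1737 -> ceil = 8

8


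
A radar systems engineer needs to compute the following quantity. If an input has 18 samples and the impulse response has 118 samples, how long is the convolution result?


Linear convolution output length:
L = N + M - 1
  = 18 + 118 - 1
  = 135 samples

135


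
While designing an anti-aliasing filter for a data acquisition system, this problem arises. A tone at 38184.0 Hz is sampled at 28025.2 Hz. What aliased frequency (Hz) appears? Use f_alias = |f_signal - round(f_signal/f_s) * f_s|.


Compute the nearest integer multiple of fs to the signal:
n = round(38184.0 / 28025.2) = 1
f_alias = |38184.0 - 1 * 28025.2|
        = |38184.0 - 28025.2|
        = 10158.8 Hz

10158.8


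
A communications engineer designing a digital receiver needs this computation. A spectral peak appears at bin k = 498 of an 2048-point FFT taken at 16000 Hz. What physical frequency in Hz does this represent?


Frequency of DFT bin k:
f_k = k * fs / N
    = 498 * 16000 / 2048
    = 7968000 / 2048
    = 3890.625 Hz

3890.625 Hz


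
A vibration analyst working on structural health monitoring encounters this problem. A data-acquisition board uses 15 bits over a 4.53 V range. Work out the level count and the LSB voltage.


Step 1 — number of quantization levels:
L = 2^N = 2^15 = 32768

Step 2 — LSB step size:
delta = Vfs / L
      = 4.53 / 32768
      = 0.00013824 V

Levels = 32768; step size = 0.00013824 V


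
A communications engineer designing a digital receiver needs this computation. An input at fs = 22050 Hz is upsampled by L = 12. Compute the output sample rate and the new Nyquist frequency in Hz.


Step 1 — output sample rate after interpolation by L:
fs_out = L * fs_in = 12 * 22050 = 264600 Hz

Step 2 — Nyquist frequency of the output stream:
f_Nyq = fs_out / 2 = 264600 / 2 = 132300.0 Hz

fs_out = 264600 Hz; f_Nyquist = 132300.0 Hz


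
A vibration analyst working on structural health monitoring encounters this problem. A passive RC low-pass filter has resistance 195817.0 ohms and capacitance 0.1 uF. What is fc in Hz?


Cutoff frequency of a first-order RC filter:
fc = 1 / (2 * pi * R * C)
C = 0.1 uF = 1e-07 F
fc = 1 / (2 * pi * 195817.0 * 1e-07)
   = 1 / 0.1230354497296
   = 8.127739 Hz

8.127739 Hz


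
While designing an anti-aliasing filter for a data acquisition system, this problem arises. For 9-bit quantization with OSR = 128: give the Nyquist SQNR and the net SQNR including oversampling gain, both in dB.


Step 1 — baseline SQNR at Nyquist:
SQNR_base = 6.02*N + 1.76
          = 6.02*9 + 1.76
          = 55.94 dB

Step 2 — oversampling processing gain:
G = 10*log10(OSR) = 10*log10(128) = 21.07 dB

Step 3 — total:
SQNR_total = 55.94 + 21.07 = 77.01 dB

Base SQNR = 55.94 dB; oversampled SQNR = 77.01 dB


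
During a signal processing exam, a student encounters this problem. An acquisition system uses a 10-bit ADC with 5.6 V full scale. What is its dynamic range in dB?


Dynamic range from full-scale to LSB:
V_min = V_max / 2^bits = 5.6 / 2^10
DR = 20 * log10(V_max / V_min)
   = 20 * log10(2^10)
   = 20 * 10 * log10(2)
   = 60.21 dB

60.21 dB


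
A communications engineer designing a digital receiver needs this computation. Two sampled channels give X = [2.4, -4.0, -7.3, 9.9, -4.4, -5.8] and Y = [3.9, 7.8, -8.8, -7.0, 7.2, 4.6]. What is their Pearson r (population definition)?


Pearson correlation coefficient (population):
r = cov(X,Y) / (std(X) * std(Y))
Mean X = -1.5333, Mean Y = 1.2833
Cov(X,Y) = -12.242222
Std(X) = 5.943531, Std(Y) = 6.653424
r = -0.3096

-0.3096


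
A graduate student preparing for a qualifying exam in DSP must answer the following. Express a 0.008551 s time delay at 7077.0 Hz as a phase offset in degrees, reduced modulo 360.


Phase shift from frequency and time delay:
phi = 360 * f * t_delay
    = 360 * 7077.0 * 0.008551
    = 21785.55 degrees
    mod 360 = 185.55 degrees

185.55 degrees


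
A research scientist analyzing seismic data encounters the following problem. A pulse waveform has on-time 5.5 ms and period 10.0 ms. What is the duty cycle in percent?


Duty cycle as a percentage:
DC = (t_on / T) * 100
   = (5.5 / 10.0) * 100
   = 0.55 * 100
   = 55.0 %

55.0 %


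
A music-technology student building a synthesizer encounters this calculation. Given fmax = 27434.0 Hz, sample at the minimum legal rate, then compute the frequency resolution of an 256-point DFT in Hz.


Step 1 — Nyquist sampling rate:
fs = 2 * fmax = 2 * 27434.0 = 54868.0 Hz

Step 2 — DFT bin spacing:
df = fs / N = 54868.0 / 256 = 214.3281 Hz

214.3281 Hz


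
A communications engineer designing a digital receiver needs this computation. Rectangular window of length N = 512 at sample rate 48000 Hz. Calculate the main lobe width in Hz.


Main lobe width for a rectangular window:
Width = 2 * fs / N
      = 2 * 48000 / 512
      = 96000 / 512
      = 187.5 Hz

187.5 Hz


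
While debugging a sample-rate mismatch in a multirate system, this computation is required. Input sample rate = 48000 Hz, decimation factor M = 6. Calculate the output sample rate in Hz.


Decimation reduces the sample rate:
fs_out = fs_in / M
       = 48000 / 6
       = 8000.0 Hz

8000.0 Hz


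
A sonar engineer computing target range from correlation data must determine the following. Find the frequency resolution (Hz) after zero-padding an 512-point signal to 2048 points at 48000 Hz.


Frequency resolution after zero-padding:
N_padded = 512 * 4 = 2048
df = fs / N_padded
   = 48000 / 2048
   = 23.4375 Hz

23.4375 Hz


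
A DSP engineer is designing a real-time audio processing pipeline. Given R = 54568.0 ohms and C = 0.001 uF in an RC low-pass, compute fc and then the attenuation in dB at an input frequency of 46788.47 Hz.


Step 1 — cutoff frequency:
fc = 1 / (2*pi*R*C)
C = 0.001 uF = 1e-09 F
fc = 1 / (2*pi*54568.0*1e-09)
   = 2916.635 Hz

Step 2 — magnitude at f = 46788.47 Hz:
|H(f)| = 1 / sqrt(1 + (f/fc)^2)
f/fc = 46788.47 / 2916.635 = 16.041935
|H| = 1 / sqrt(1 + 257.343679) = 0.0622159
|H|_dB = 20*log10(0.0622159) = -24.12 dB

fc = 2916.635 Hz; |H(46788.47 Hz)| = -24.12 dB


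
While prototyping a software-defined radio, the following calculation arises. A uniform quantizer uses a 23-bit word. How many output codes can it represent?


Number of quantization levels = 2^N
= 2^23
= 8388608

8388608


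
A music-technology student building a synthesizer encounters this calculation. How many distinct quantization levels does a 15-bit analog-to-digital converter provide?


Number of quantization levels = 2^N
= 2^15
= 32768

32768


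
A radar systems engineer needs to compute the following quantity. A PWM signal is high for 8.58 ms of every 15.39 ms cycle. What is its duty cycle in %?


Duty cycle as a percentage:
DC = (t_on / T) * 100
   = (8.58 / 15.39) * 100
   = 0.557505 * 100
   = 55.75 %

55.75 %


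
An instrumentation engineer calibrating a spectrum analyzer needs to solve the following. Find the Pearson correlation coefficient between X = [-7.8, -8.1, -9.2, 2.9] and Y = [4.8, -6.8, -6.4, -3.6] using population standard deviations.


Pearson correlation coefficient (population):
r = cov(X,Y) / (std(X) * std(Y))
Mean X = -5.55, Mean Y = -3.0
Cov(X,Y) = -0.13
Std(X) = 4.906373, Std(Y) = 4.669047
r = -0.0057

-0.0057


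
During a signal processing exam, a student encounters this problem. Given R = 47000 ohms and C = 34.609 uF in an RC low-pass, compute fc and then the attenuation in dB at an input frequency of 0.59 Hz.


Step 1 — cutoff frequency:
fc = 1 / (2*pi*R*C)
C = 34.609 uF = 3.4609e-05 F
fc = 1 / (2*pi*47000*3.4609e-05)
   = 0.0978438 Hz

Step 2 — magnitude at f = 0.59 Hz:
|H(f)| = 1 / sqrt(1 + (f/fc)^2)
f/fc = 0.59 / 0.0978438 = 6.030019
|H| = 1 / sqrt(1 + 36.361129) = 0.1636025
|H|_dB = 20*log10(0.1636025) = -15.72 dB

fc = 0.0978438 Hz; |H(0.59 Hz)| = -15.72 dB


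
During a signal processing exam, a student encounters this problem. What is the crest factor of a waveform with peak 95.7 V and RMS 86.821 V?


Crest factor is the ratio of peak to RMS:
CF = V_peak / V_rms
   = 95.7 / 86.821
   = 1.1023

1.1023


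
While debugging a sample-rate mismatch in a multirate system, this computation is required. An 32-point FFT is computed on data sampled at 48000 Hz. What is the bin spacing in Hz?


DFT frequency resolution:
df = fs / N
   = 48000 / 32
   = 1500.0 Hz

1500.0 Hz


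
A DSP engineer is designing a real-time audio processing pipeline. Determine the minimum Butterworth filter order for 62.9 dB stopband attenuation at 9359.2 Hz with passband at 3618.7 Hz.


Butterworth filter order formula:
n = log10(10^(A/10) - 1) / (2 * log10(f_stop/f_pass))
10^(62.9/10) - 1 = 1949843.5998
f_stop/f_pass = 9359.2 / 3618.7 = 2.5863
n = 7.6208 -> ceil = 8

8


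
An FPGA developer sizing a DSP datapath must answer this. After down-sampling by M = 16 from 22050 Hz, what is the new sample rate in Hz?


Decimation reduces the sample rate:
fs_out = fs_in / M
       = 22050 / 16
       = 1378.125 Hz

1378.125 Hz


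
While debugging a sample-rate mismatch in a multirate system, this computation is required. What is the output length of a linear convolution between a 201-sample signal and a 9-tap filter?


Linear convolution output length:
L = N + M - 1
  = 201 + 9 - 1
  = 209 samples

209


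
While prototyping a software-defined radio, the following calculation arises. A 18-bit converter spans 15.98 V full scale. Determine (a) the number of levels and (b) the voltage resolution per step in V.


Step 1 — number of quantization levels:
L = 2^N = 2^18 = 262144

Step 2 — LSB step size:
delta = Vfs / L
      = 15.98 / 262144
      = 6.096e-05 V

Levels = 262144; step size = 6.096e-05 V


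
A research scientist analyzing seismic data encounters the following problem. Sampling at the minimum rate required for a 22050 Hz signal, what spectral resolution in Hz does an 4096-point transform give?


Step 1 — Nyquist sampling rate:
fs = 2 * fmax = 2 * 22050 = 44100 Hz

Step 2 — DFT bin spacing:
df = fs / N = 44100 / 4096 = 10.7666 Hz

10.7666 Hz


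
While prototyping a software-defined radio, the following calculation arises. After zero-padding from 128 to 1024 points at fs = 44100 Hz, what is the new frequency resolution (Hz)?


Frequency resolution after zero-padding:
N_padded = 128 * 8 = 1024
df = fs / N_padded
   = 44100 / 1024
   = 43.0664 Hz

43.0664 Hz


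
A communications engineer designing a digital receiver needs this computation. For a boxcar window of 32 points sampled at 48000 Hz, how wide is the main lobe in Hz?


Main lobe width for a rectangular window:
Width = 2 * fs / N
      = 2 * 48000 / 32
      = 96000 / 32
      = 3000.0 Hz

3000.0 Hz


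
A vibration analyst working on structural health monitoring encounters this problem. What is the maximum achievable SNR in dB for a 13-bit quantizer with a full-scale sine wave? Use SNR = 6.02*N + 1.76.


Theoretical SNR for a full-scale sinusoid:
SNR = 6.02 * N + 1.76
    = 6.02 * 13 + 1.76
    = 78.26 + 1.76
    = 80.02 dB

80.02 dB


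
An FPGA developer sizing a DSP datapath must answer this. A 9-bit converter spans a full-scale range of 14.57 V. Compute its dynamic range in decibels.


Dynamic range from full-scale to LSB:
V_min = V_max / 2^bits = 14.57 / 2^9
DR = 20 * log10(V_max / V_min)
   = 20 * log10(2^9)
   = 20 * 9 * log10(2)
   = 54.19 dB

54.19 dB


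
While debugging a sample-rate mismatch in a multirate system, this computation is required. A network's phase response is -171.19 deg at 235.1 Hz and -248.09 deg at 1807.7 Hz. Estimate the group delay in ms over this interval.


Group delay from phase difference:
tau = -d(phi)/d(omega)
d(phi) = -76.9 deg = -1.342158 rad
d(omega) = 2*pi*(1807.7 - 235.1) = 9880.9372 rad/s
tau = -(-1.342158) / 9880.9372
    = 0.1358 ms

0.1358 ms


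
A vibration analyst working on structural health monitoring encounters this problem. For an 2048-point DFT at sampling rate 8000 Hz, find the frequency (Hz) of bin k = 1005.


Frequency of DFT bin k:
f_k = k * fs / N
    = 1005 * 8000 / 2048
    = 8040000 / 2048
    = 3925.781 Hz

3925.781 Hz


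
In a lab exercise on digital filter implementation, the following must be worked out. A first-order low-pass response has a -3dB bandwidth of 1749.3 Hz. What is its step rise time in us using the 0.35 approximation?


Rise time from bandwidth relationship:
tr = 0.35 / BW
   = 0.35 / 1749.3
   = 0.000200080032 s
   = 200.08 us

200.08 us


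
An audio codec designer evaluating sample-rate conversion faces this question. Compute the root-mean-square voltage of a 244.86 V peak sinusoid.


RMS voltage for a sinusoidal waveform:
V_rms = V_peak / sqrt(2)
      = 244.86 / 1.414214
      = 173.142 V

173.142 V


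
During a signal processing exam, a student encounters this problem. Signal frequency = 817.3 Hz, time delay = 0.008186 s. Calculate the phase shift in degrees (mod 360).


Phase shift from frequency and time delay:
phi = 360 * f * t_delay
    = 360 * 817.3 * 0.008186
    = 2408.55 degrees
    mod 360 = 248.55 degrees

248.55 degrees


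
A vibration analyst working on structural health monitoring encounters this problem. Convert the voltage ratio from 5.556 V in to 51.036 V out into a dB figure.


Voltage gain in dB:
G = 20 * log10(Vout / Vin)
  = 20 * log10(51.036 / 5.556)
  = 20 * log10(9.185745)
  = 20 * 0.963114
  = 19.26 dB

19.26 dB


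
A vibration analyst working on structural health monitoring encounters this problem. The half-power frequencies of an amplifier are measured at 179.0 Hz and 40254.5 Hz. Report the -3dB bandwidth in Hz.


Bandwidth is the difference of -3dB frequencies:
BW = f_high - f_low
   = 40254.5 - 179.0
   = 40075.5 Hz

40075.5 Hz


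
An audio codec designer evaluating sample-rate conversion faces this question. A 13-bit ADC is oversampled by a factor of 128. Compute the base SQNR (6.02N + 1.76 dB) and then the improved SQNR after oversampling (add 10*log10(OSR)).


Step 1 — baseline SQNR at Nyquist:
SQNR_base = 6.02*N + 1.76
          = 6.02*13 + 1.76
          = 80.02 dB

Step 2 — oversampling processing gain:
G = 10*log10(OSR) = 10*log10(128) = 21.07 dB

Step 3 — total:
SQNR_total = 80.02 + 21.07 = 101.09 dB

Base SQNR = 80.02 dB; oversampled SQNR = 101.09 dB


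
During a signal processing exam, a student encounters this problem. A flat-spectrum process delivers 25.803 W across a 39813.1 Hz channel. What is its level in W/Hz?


Power spectral density:
PSD = P / BW
    = 25.803 / 39813.1
    = 0.0006481 W/Hz

0.0006481 W/Hz


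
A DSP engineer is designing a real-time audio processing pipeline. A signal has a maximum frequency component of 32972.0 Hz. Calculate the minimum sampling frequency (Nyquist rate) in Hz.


The Nyquist rate is twice the maximum frequency component.
fs_min = 2 * fmax
      = 2 * 32972.0
      = 65944.0 Hz

65944.0


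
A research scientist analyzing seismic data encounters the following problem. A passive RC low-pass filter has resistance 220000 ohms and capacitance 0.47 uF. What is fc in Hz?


Cutoff frequency of a first-order RC filter:
fc = 1 / (2 * pi * R * C)
C = 0.47 uF = 4.7e-07 F
fc = 1 / (2 * pi * 220000 * 4.7e-07)
   = 1 / 0.64968136076237
   = 1.539216 Hz

1.539216 Hz


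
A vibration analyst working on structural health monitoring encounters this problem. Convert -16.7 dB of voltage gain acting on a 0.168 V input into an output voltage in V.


Output voltage from dB gain:
V_out = V_in * 10^(gain_dB / 20)
      = 0.168 * 10^(-16.7 / 20)
      = 0.168 * 0.146218
      = 0.0246 V

0.0246 V


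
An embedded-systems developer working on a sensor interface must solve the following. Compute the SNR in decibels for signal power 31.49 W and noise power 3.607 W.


SNR in decibels:
SNR = 10 * log10(Ps / Pn)
    = 10 * log10(31.49 / 3.607)
    = 10 * log10(8.7302)
    = 10 * 0.941
    = 9.41 dB

9.41 dB
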